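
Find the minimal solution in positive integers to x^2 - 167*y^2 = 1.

First expand sqrt(167) as a continued fraction. With x_i = (sqrt(167) + m_i)/d_i and (m_0, d_0) = (0, 1): a_0 = floor(sqrt(167)) = 12, since 12^2 = 144 <= 167 < 169 = 13^2.
Iterate m_{i+1} = d_i*a_i - m_i, d_{i+1} = (167 - m_{i+1}^2)/d_i, a_{i+1} = floor((a_0 + m_{i+1})/d_{i+1}):
  m_1 = 1*12 - 0 = 12, d_1 = (167 - 12^2)/1 = 23/1 = 23, a_1 = floor((12 + 12)/23) = 1.
  m_2 = 23*1 - 12 = 11, d_2 = (167 - 11^2)/23 = 46/23 = 2, a_2 = floor((12 + 11)/2) = 11.
  m_3 = 2*11 - 11 = 11, d_3 = (167 - 11^2)/2 = 46/2 = 23, a_3 = floor((12 + 11)/23) = 1.
  m_4 = 23*1 - 11 = 12, d_4 = (167 - 12^2)/23 = 23/23 = 1, a_4 = floor((12 + 12)/1) = 24.
  m_5 = 1*24 - 12 = 12, d_5 = (167 - 12^2)/1 = 23/1 = 23: (m_5, d_5) = (m_1, d_1) = (12, 23), so from here the quotients repeat a_1, ..., a_4; the period length is 4.
So sqrt(167) = [12; (1, 11, 1, 24)] with period length k = 4.
k is even, so the fundamental solution of x^2 - 167y^2 = 1 is (p_{k-1}, q_{k-1}) = (p_3, q_3); compute convergents through index 3.
Convergents (p_i = a_i*p_{i-1} + p_{i-2}, q_i = a_i*q_{i-1} + q_{i-2} with p_{-2}=0, p_{-1}=1, q_{-2}=1, q_{-1}=0):
  i=0: a_0=12, p_0 = 12*1 + 0 = 12, q_0 = 12*0 + 1 = 1.
  i=1: a_1=1, p_1 = 1*12 + 1 = 13, q_1 = 1*1 + 0 = 1.
  i=2: a_2=11, p_2 = 11*13 + 12 = 155, q_2 = 11*1 + 1 = 12.
  i=3: a_3=1, p_3 = 1*155 + 13 = 168, q_3 = 1*12 + 1 = 13.
Check: 168^2 - 167*13^2 = 28224 - 28223 = 1, so (x, y) = (168, 13) solves the equation, and by the theorem it is the least positive solution.

(x, y) = (168, 13)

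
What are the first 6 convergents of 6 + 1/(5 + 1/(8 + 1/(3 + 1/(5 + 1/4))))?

6/1, 31/5, 254/41, 793/128, 4219/681, 17669/2852

Using the convergent recurrence p_i = a_i*p_{i-1} + p_{i-2}, q_i = a_i*q_{i-1} + q_{i-2} with p_{-2}=0, p_{-1}=1, q_{-2}=1, q_{-1}=0:
  i=0: a_0=6, p_0 = 6*1 + 0 = 6, q_0 = 6*0 + 1 = 1.
  i=1: a_1=5, p_1 = 5*6 + 1 = 31, q_1 = 5*1 + 0 = 5.
  i=2: a_2=8, p_2 = 8*31 + 6 = 254, q_2 = 8*5 + 1 = 41.
  i=3: a_3=3, p_3 = 3*254 + 31 = 793, q_3 = 3*41 + 5 = 128.
  i=4: a_4=5, p_4 = 5*793 + 254 = 4219, q_4 = 5*128 + 41 = 681.
  i=5: a_5=4, p_5 = 4*4219 + 793 = 17669, q_5 = 4*681 + 128 = 2852.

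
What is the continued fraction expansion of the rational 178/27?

[6; 1, 1, 2, 5]

Run the Euclidean algorithm on 178 and 27; the successive quotients are the partial quotients a_0, a_1, ... (each step inverts the fractional part left over by the previous one):
  178 = 6*27 + 16, so a_0 = 6.
  27 = 1*16 + 11, so a_1 = 1.
  16 = 1*11 + 5, so a_2 = 1.
  11 = 2*5 + 1, so a_3 = 2.
  5 = 5*1 + 0, so a_4 = 5.
The remainder reaches 0 after 5 divisions, so the expansion has 5 partial quotients, read off in order.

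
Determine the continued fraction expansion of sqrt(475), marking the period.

Write x_i = (sqrt(475) + m_i)/d_i with (m_0, d_0) = (0, 1). a_0 = floor(sqrt(475)) = 21, since 21^2 = 441 <= 475 < 484 = 22^2.
Iterate m_{i+1} = d_i*a_i - m_i, d_{i+1} = (475 - m_{i+1}^2)/d_i, a_{i+1} = floor((a_0 + m_{i+1})/d_{i+1}):
  m_1 = 1*21 - 0 = 21, d_1 = (475 - 21^2)/1 = 34/1 = 34, a_1 = floor((21 + 21)/34) = 1.
  m_2 = 34*1 - 21 = 13, d_2 = (475 - 13^2)/34 = 306/34 = 9, a_2 = floor((21 + 13)/9) = 3.
  m_3 = 9*3 - 13 = 14, d_3 = (475 - 14^2)/9 = 279/9 = 31, a_3 = floor((21 + 14)/31) = 1.
  m_4 = 31*1 - 14 = 17, d_4 = (475 - 17^2)/31 = 186/31 = 6, a_4 = floor((21 + 17)/6) = 6.
  m_5 = 6*6 - 17 = 19, d_5 = (475 - 19^2)/6 = 114/6 = 19, a_5 = floor((21 + 19)/19) = 2.
  m_6 = 19*2 - 19 = 19, d_6 = (475 - 19^2)/19 = 114/19 = 6, a_6 = floor((21 + 19)/6) = 6.
  m_7 = 6*6 - 19 = 17, d_7 = (475 - 17^2)/6 = 186/6 = 31, a_7 = floor((21 + 17)/31) = 1.
  m_8 = 31*1 - 17 = 14, d_8 = (475 - 14^2)/31 = 279/31 = 9, a_8 = floor((21 + 14)/9) = 3.
  m_9 = 9*3 - 14 = 13, d_9 = (475 - 13^2)/9 = 306/9 = 34, a_9 = floor((21 + 13)/34) = 1.
  m_10 = 34*1 - 13 = 21, d_10 = (475 - 21^2)/34 = 34/34 = 1, a_10 = floor((21 + 21)/1) = 42.
  m_11 = 1*42 - 21 = 21, d_11 = (475 - 21^2)/1 = 34/1 = 34: (m_11, d_11) = (m_1, d_1) = (21, 34), so from here the quotients repeat a_1, ..., a_10; the period length is 10.
Hence the expansion of sqrt(475) is a_0 = 21 followed by the repeating block 1, 3, 1, 6, 2, 6, 1, 3, 1, 42 (period 10).

[21; (1, 3, 1, 6, 2, 6, 1, 3, 1, 42)]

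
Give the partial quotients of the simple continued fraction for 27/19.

[1; 2, 2, 1, 2]

Run the Euclidean algorithm on 27 and 19; the successive quotients are the partial quotients a_0, a_1, ... (each step inverts the fractional part left over by the previous one):
  27 = 1*19 + 8, so a_0 = 1.
  19 = 2*8 + 3, so a_1 = 2.
  8 = 2*3 + 2, so a_2 = 2.
  3 = 1*2 + 1, so a_3 = 1.
  2 = 2*1 + 0, so a_4 = 2.
The remainder reaches 0 after 5 divisions, so the expansion has 5 partial quotients, read off in order.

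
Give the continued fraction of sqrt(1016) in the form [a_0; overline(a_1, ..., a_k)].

Write x_i = (sqrt(1016) + m_i)/d_i with (m_0, d_0) = (0, 1). a_0 = floor(sqrt(1016)) = 31, since 31^2 = 961 <= 1016 < 1024 = 32^2.
Iterate m_{i+1} = d_i*a_i - m_i, d_{i+1} = (1016 - m_{i+1}^2)/d_i, a_{i+1} = floor((a_0 + m_{i+1})/d_{i+1}):
  m_1 = 1*31 - 0 = 31, d_1 = (1016 - 31^2)/1 = 55/1 = 55, a_1 = floor((31 + 31)/55) = 1.
  m_2 = 55*1 - 31 = 24, d_2 = (1016 - 24^2)/55 = 440/55 = 8, a_2 = floor((31 + 24)/8) = 6.
  m_3 = 8*6 - 24 = 24, d_3 = (1016 - 24^2)/8 = 440/8 = 55, a_3 = floor((31 + 24)/55) = 1.
  m_4 = 55*1 - 24 = 31, d_4 = (1016 - 31^2)/55 = 55/55 = 1, a_4 = floor((31 + 31)/1) = 62.
  m_5 = 1*62 - 31 = 31, d_5 = (1016 - 31^2)/1 = 55/1 = 55: (m_5, d_5) = (m_1, d_1) = (31, 55), so from here the quotients repeat a_1, ..., a_4; the period length is 4.
Hence the expansion of sqrt(1016) is a_0 = 31 followed by the repeating block 1, 6, 1, 62 (period 4).

[31; overline(1, 6, 1, 62)]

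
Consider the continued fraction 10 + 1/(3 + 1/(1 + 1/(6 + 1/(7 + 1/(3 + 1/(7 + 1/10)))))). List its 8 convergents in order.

10/1, 31/3, 41/4, 277/27, 1980/193, 6217/606, 45499/4435, 461207/44956

Using the convergent recurrence p_i = a_i*p_{i-1} + p_{i-2}, q_i = a_i*q_{i-1} + q_{i-2} with p_{-2}=0, p_{-1}=1, q_{-2}=1, q_{-1}=0:
  i=0: a_0=10, p_0 = 10*1 + 0 = 10, q_0 = 10*0 + 1 = 1.
  i=1: a_1=3, p_1 = 3*10 + 1 = 31, q_1 = 3*1 + 0 = 3.
  i=2: a_2=1, p_2 = 1*31 + 10 = 41, q_2 = 1*3 + 1 = 4.
  i=3: a_3=6, p_3 = 6*41 + 31 = 277, q_3 = 6*4 + 3 = 27.
  i=4: a_4=7, p_4 = 7*277 + 41 = 1980, q_4 = 7*27 + 4 = 193.
  i=5: a_5=3, p_5 = 3*1980 + 277 = 6217, q_5 = 3*193 + 27 = 606.
  i=6: a_6=7, p_6 = 7*6217 + 1980 = 45499, q_6 = 7*606 + 193 = 4435.
  i=7: a_7=10, p_7 = 10*45499 + 6217 = 461207, q_7 = 10*4435 + 606 = 44956.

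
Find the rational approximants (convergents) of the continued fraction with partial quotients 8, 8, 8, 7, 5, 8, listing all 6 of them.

8/1, 65/8, 528/65, 3761/463, 19333/2380, 158425/19503

Using the convergent recurrence p_i = a_i*p_{i-1} + p_{i-2}, q_i = a_i*q_{i-1} + q_{i-2} with p_{-2}=0, p_{-1}=1, q_{-2}=1, q_{-1}=0:
  i=0: a_0=8, p_0 = 8*1 + 0 = 8, q_0 = 8*0 + 1 = 1.
  i=1: a_1=8, p_1 = 8*8 + 1 = 65, q_1 = 8*1 + 0 = 8.
  i=2: a_2=8, p_2 = 8*65 + 8 = 528, q_2 = 8*8 + 1 = 65.
  i=3: a_3=7, p_3 = 7*528 + 65 = 3761, q_3 = 7*65 + 8 = 463.
  i=4: a_4=5, p_4 = 5*3761 + 528 = 19333, q_4 = 5*463 + 65 = 2380.
  i=5: a_5=8, p_5 = 8*19333 + 3761 = 158425, q_5 = 8*2380 + 463 = 19503.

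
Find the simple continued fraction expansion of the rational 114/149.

Run the Euclidean algorithm on 114 and 149; the successive quotients are the partial quotients a_0, a_1, ... (each step inverts the fractional part left over by the previous one):
  114 = 0*149 + 114, so a_0 = 0.
  149 = 1*114 + 35, so a_1 = 1.
  114 = 3*35 + 9, so a_2 = 3.
  35 = 3*9 + 8, so a_3 = 3.
  9 = 1*8 + 1, so a_4 = 1.
  8 = 8*1 + 0, so a_5 = 8.
The remainder reaches 0 after 6 divisions, so the expansion has 6 partial quotients, read off in order.

[0; 1, 3, 3, 1, 8]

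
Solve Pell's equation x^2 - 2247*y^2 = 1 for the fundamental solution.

First expand sqrt(2247) as a continued fraction. With x_i = (sqrt(2247) + m_i)/d_i and (m_0, d_0) = (0, 1): a_0 = floor(sqrt(2247)) = 47, since 47^2 = 2209 <= 2247 < 2304 = 48^2.
Iterate m_{i+1} = d_i*a_i - m_i, d_{i+1} = (2247 - m_{i+1}^2)/d_i, a_{i+1} = floor((a_0 + m_{i+1})/d_{i+1}):
  m_1 = 1*47 - 0 = 47, d_1 = (2247 - 47^2)/1 = 38/1 = 38, a_1 = floor((47 + 47)/38) = 2.
  m_2 = 38*2 - 47 = 29, d_2 = (2247 - 29^2)/38 = 1406/38 = 37, a_2 = floor((47 + 29)/37) = 2.
  m_3 = 37*2 - 29 = 45, d_3 = (2247 - 45^2)/37 = 222/37 = 6, a_3 = floor((47 + 45)/6) = 15.
  m_4 = 6*15 - 45 = 45, d_4 = (2247 - 45^2)/6 = 222/6 = 37, a_4 = floor((47 + 45)/37) = 2.
  m_5 = 37*2 - 45 = 29, d_5 = (2247 - 29^2)/37 = 1406/37 = 38, a_5 = floor((47 + 29)/38) = 2.
  m_6 = 38*2 - 29 = 47, d_6 = (2247 - 47^2)/38 = 38/38 = 1, a_6 = floor((47 + 47)/1) = 94.
  m_7 = 1*94 - 47 = 47, d_7 = (2247 - 47^2)/1 = 38/1 = 38: (m_7, d_7) = (m_1, d_1) = (47, 38), so from here the quotients repeat a_1, ..., a_6; the period length is 6.
So sqrt(2247) = [47; (2, 2, 15, 2, 2, 94)] with period length k = 6.
k is even, so the fundamental solution of x^2 - 2247y^2 = 1 is (p_{k-1}, q_{k-1}) = (p_5, q_5); compute convergents through index 5.
Convergents (p_i = a_i*p_{i-1} + p_{i-2}, q_i = a_i*q_{i-1} + q_{i-2} with p_{-2}=0, p_{-1}=1, q_{-2}=1, q_{-1}=0):
  i=0: a_0=47, p_0 = 47*1 + 0 = 47, q_0 = 47*0 + 1 = 1.
  i=1: a_1=2, p_1 = 2*47 + 1 = 95, q_1 = 2*1 + 0 = 2.
  i=2: a_2=2, p_2 = 2*95 + 47 = 237, q_2 = 2*2 + 1 = 5.
  i=3: a_3=15, p_3 = 15*237 + 95 = 3650, q_3 = 15*5 + 2 = 77.
  i=4: a_4=2, p_4 = 2*3650 + 237 = 7537, q_4 = 2*77 + 5 = 159.
  i=5: a_5=2, p_5 = 2*7537 + 3650 = 18724, q_5 = 2*159 + 77 = 395.
Check: 18724^2 - 2247*395^2 = 350588176 - 350588175 = 1, so (x, y) = (18724, 395) solves the equation, and by the theorem it is the least positive solution.

(x, y) = (18724, 395)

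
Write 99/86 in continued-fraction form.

[1; 6, 1, 1, 1, 1, 2]

Run the Euclidean algorithm on 99 and 86; the successive quotients are the partial quotients a_0, a_1, ... (each step inverts the fractional part left over by the previous one):
  99 = 1*86 + 13, so a_0 = 1.
  86 = 6*13 + 8, so a_1 = 6.
  13 = 1*8 + 5, so a_2 = 1.
  8 = 1*5 + 3, so a_3 = 1.
  5 = 1*3 + 2, so a_4 = 1.
  3 = 1*2 + 1, so a_5 = 1.
  2 = 2*1 + 0, so a_6 = 2.
The remainder reaches 0 after 7 divisions, so the expansion has 7 partial quotients, read off in order.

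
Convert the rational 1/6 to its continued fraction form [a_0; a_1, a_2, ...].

[0; 6]

Run the Euclidean algorithm on 1 and 6; the successive quotients are the partial quotients a_0, a_1, ... (each step inverts the fractional part left over by the previous one):
  1 = 0*6 + 1, so a_0 = 0.
  6 = 6*1 + 0, so a_1 = 6.
The remainder reaches 0 after 2 divisions, so the expansion has 2 partial quotients, read off in order.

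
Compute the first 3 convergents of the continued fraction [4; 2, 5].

Using the convergent recurrence p_i = a_i*p_{i-1} + p_{i-2}, q_i = a_i*q_{i-1} + q_{i-2} with p_{-2}=0, p_{-1}=1, q_{-2}=1, q_{-1}=0:
  i=0: a_0=4, p_0 = 4*1 + 0 = 4, q_0 = 4*0 + 1 = 1.
  i=1: a_1=2, p_1 = 2*4 + 1 = 9, q_1 = 2*1 + 0 = 2.
  i=2: a_2=5, p_2 = 5*9 + 4 = 49, q_2 = 5*2 + 1 = 11.

4/1, 9/2, 49/11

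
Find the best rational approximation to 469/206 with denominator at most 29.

66/29

Expand x = 469/206 as a continued fraction with the Euclidean algorithm:
  469 = 2*206 + 57, so a_0 = 2.
  206 = 3*57 + 35, so a_1 = 3.
  57 = 1*35 + 22, so a_2 = 1.
  35 = 1*22 + 13, so a_3 = 1.
  22 = 1*13 + 9, so a_4 = 1.
  13 = 1*9 + 4, so a_5 = 1.
  9 = 2*4 + 1, so a_6 = 2.
  4 = 4*1 + 0, so a_7 = 4.
so x = [2; 3, 1, 1, 1, 1, 2, 4].
Convergents (p_i = a_i*p_{i-1} + p_{i-2}, q_i = a_i*q_{i-1} + q_{i-2} with p_{-2}=0, p_{-1}=1, q_{-2}=1, q_{-1}=0), until the denominator exceeds 29:
  i=0: a_0=2, p_0 = 2*1 + 0 = 2, q_0 = 2*0 + 1 = 1.
  i=1: a_1=3, p_1 = 3*2 + 1 = 7, q_1 = 3*1 + 0 = 3.
  i=2: a_2=1, p_2 = 1*7 + 2 = 9, q_2 = 1*3 + 1 = 4.
  i=3: a_3=1, p_3 = 1*9 + 7 = 16, q_3 = 1*4 + 3 = 7.
  i=4: a_4=1, p_4 = 1*16 + 9 = 25, q_4 = 1*7 + 4 = 11.
  i=5: a_5=1, p_5 = 1*25 + 16 = 41, q_5 = 1*11 + 7 = 18.
  i=6: a_6=2, p_6 = 2*41 + 25 = 107, q_6 = 2*18 + 11 = 47.
q_6 = 47 > 29, so the last convergent with denominator <= 29 is p_5/q_5 = 41/18.
The closest fraction with denominator <= 29 is either p_5/q_5 or the intermediate fraction (k*p_5 + p_4)/(k*q_5 + q_4) with the largest k >= 1 whose denominator stays <= 29; these approach x as k grows, and every other convergent or intermediate fraction in range is farther away.
Largest k: floor((29 - q_4)/q_5) = floor((29 - 11)/18) = 1.
That gives (1*41 + 25)/(1*18 + 11) = 66/29.
Compare the errors: |x - 41/18| = |469*18 - 41*206|/(206*18) = 4/3708, and |x - 66/29| = |469*29 - 66*206|/(206*29) = 5/5974.
Cross-multiplying, 5*3708 = 18540 < 23896 = 4*5974, so 5/5974 is smaller: the intermediate fraction 66/29 is closer to x than 41/18.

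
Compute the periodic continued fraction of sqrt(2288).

Write x_i = (sqrt(2288) + m_i)/d_i with (m_0, d_0) = (0, 1). a_0 = floor(sqrt(2288)) = 47, since 47^2 = 2209 <= 2288 < 2304 = 48^2.
Iterate m_{i+1} = d_i*a_i - m_i, d_{i+1} = (2288 - m_{i+1}^2)/d_i, a_{i+1} = floor((a_0 + m_{i+1})/d_{i+1}):
  m_1 = 1*47 - 0 = 47, d_1 = (2288 - 47^2)/1 = 79/1 = 79, a_1 = floor((47 + 47)/79) = 1.
  m_2 = 79*1 - 47 = 32, d_2 = (2288 - 32^2)/79 = 1264/79 = 16, a_2 = floor((47 + 32)/16) = 4.
  m_3 = 16*4 - 32 = 32, d_3 = (2288 - 32^2)/16 = 1264/16 = 79, a_3 = floor((47 + 32)/79) = 1.
  m_4 = 79*1 - 32 = 47, d_4 = (2288 - 47^2)/79 = 79/79 = 1, a_4 = floor((47 + 47)/1) = 94.
  m_5 = 1*94 - 47 = 47, d_5 = (2288 - 47^2)/1 = 79/1 = 79: (m_5, d_5) = (m_1, d_1) = (47, 79), so from here the quotients repeat a_1, ..., a_4; the period length is 4.
Hence the expansion of sqrt(2288) is a_0 = 47 followed by the repeating block 1, 4, 1, 94 (period 4).

[47; (1, 4, 1, 94)]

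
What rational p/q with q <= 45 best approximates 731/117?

Expand x = 731/117 as a continued fraction with the Euclidean algorithm:
  731 = 6*117 + 29, so a_0 = 6.
  117 = 4*29 + 1, so a_1 = 4.
  29 = 29*1 + 0, so a_2 = 29.
so x = [6; 4, 29].
Convergents (p_i = a_i*p_{i-1} + p_{i-2}, q_i = a_i*q_{i-1} + q_{i-2} with p_{-2}=0, p_{-1}=1, q_{-2}=1, q_{-1}=0), until the denominator exceeds 45:
  i=0: a_0=6, p_0 = 6*1 + 0 = 6, q_0 = 6*0 + 1 = 1.
  i=1: a_1=4, p_1 = 4*6 + 1 = 25, q_1 = 4*1 + 0 = 4.
  i=2: a_2=29, p_2 = 29*25 + 6 = 731, q_2 = 29*4 + 1 = 117.
q_2 = 117 > 45, so the last convergent with denominator <= 45 is p_1/q_1 = 25/4.
The closest fraction with denominator <= 45 is either p_1/q_1 or the intermediate fraction (k*p_1 + p_0)/(k*q_1 + q_0) with the largest k >= 1 whose denominator stays <= 45; these approach x as k grows, and every other convergent or intermediate fraction in range is farther away.
Largest k: floor((45 - q_0)/q_1) = floor((45 - 1)/4) = 11.
That gives (11*25 + 6)/(11*4 + 1) = 281/45.
Compare the errors: |x - 25/4| = |731*4 - 25*117|/(117*4) = 1/468, and |x - 281/45| = |731*45 - 281*117|/(117*45) = 18/5265.
Cross-multiplying, 1*5265 = 5265 < 8424 = 18*468, so 1/468 is smaller: the convergent 25/4 is closer to x than 281/45.

25/4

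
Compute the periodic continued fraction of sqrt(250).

[15; (1, 4, 3, 3, 4, 1, 30)]

Write x_i = (sqrt(250) + m_i)/d_i with (m_0, d_0) = (0, 1). a_0 = floor(sqrt(250)) = 15, since 15^2 = 225 <= 250 < 256 = 16^2.
Iterate m_{i+1} = d_i*a_i - m_i, d_{i+1} = (250 - m_{i+1}^2)/d_i, a_{i+1} = floor((a_0 + m_{i+1})/d_{i+1}):
  m_1 = 1*15 - 0 = 15, d_1 = (250 - 15^2)/1 = 25/1 = 25, a_1 = floor((15 + 15)/25) = 1.
  m_2 = 25*1 - 15 = 10, d_2 = (250 - 10^2)/25 = 150/25 = 6, a_2 = floor((15 + 10)/6) = 4.
  m_3 = 6*4 - 10 = 14, d_3 = (250 - 14^2)/6 = 54/6 = 9, a_3 = floor((15 + 14)/9) = 3.
  m_4 = 9*3 - 14 = 13, d_4 = (250 - 13^2)/9 = 81/9 = 9, a_4 = floor((15 + 13)/9) = 3.
  m_5 = 9*3 - 13 = 14, d_5 = (250 - 14^2)/9 = 54/9 = 6, a_5 = floor((15 + 14)/6) = 4.
  m_6 = 6*4 - 14 = 10, d_6 = (250 - 10^2)/6 = 150/6 = 25, a_6 = floor((15 + 10)/25) = 1.
  m_7 = 25*1 - 10 = 15, d_7 = (250 - 15^2)/25 = 25/25 = 1, a_7 = floor((15 + 15)/1) = 30.
  m_8 = 1*30 - 15 = 15, d_8 = (250 - 15^2)/1 = 25/1 = 25: (m_8, d_8) = (m_1, d_1) = (15, 25), so from here the quotients repeat a_1, ..., a_7; the period length is 7.
Hence the expansion of sqrt(250) is a_0 = 15 followed by the repeating block 1, 4, 3, 3, 4, 1, 30 (period 7).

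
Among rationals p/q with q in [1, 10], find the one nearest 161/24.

Expand x = 161/24 as a continued fraction with the Euclidean algorithm:
  161 = 6*24 + 17, so a_0 = 6.
  24 = 1*17 + 7, so a_1 = 1.
  17 = 2*7 + 3, so a_2 = 2.
  7 = 2*3 + 1, so a_3 = 2.
  3 = 3*1 + 0, so a_4 = 3.
so x = [6; 1, 2, 2, 3].
Convergents (p_i = a_i*p_{i-1} + p_{i-2}, q_i = a_i*q_{i-1} + q_{i-2} with p_{-2}=0, p_{-1}=1, q_{-2}=1, q_{-1}=0), until the denominator exceeds 10:
  i=0: a_0=6, p_0 = 6*1 + 0 = 6, q_0 = 6*0 + 1 = 1.
  i=1: a_1=1, p_1 = 1*6 + 1 = 7, q_1 = 1*1 + 0 = 1.
  i=2: a_2=2, p_2 = 2*7 + 6 = 20, q_2 = 2*1 + 1 = 3.
  i=3: a_3=2, p_3 = 2*20 + 7 = 47, q_3 = 2*3 + 1 = 7.
  i=4: a_4=3, p_4 = 3*47 + 20 = 161, q_4 = 3*7 + 3 = 24.
q_4 = 24 > 10, so the last convergent with denominator <= 10 is p_3/q_3 = 47/7.
The closest fraction with denominator <= 10 is either p_3/q_3 or the intermediate fraction (k*p_3 + p_2)/(k*q_3 + q_2) with the largest k >= 1 whose denominator stays <= 10; these approach x as k grows, and every other convergent or intermediate fraction in range is farther away.
Largest k: floor((10 - q_2)/q_3) = floor((10 - 3)/7) = 1.
That gives (1*47 + 20)/(1*7 + 3) = 67/10.
Compare the errors: |x - 47/7| = |161*7 - 47*24|/(24*7) = 1/168, and |x - 67/10| = |161*10 - 67*24|/(24*10) = 2/240.
Cross-multiplying, 1*240 = 240 < 336 = 2*168, so 1/168 is smaller: the convergent 47/7 is closer to x than 67/10.

47/7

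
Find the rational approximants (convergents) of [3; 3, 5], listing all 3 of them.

Using the convergent recurrence p_i = a_i*p_{i-1} + p_{i-2}, q_i = a_i*q_{i-1} + q_{i-2} with p_{-2}=0, p_{-1}=1, q_{-2}=1, q_{-1}=0:
  i=0: a_0=3, p_0 = 3*1 + 0 = 3, q_0 = 3*0 + 1 = 1.
  i=1: a_1=3, p_1 = 3*3 + 1 = 10, q_1 = 3*1 + 0 = 3.
  i=2: a_2=5, p_2 = 5*10 + 3 = 53, q_2 = 5*3 + 1 = 16.

3/1, 10/3, 53/16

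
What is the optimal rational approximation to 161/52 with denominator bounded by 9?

Expand x = 161/52 as a continued fraction with the Euclidean algorithm:
  161 = 3*52 + 5, so a_0 = 3.
  52 = 10*5 + 2, so a_1 = 10.
  5 = 2*2 + 1, so a_2 = 2.
  2 = 2*1 + 0, so a_3 = 2.
so x = [3; 10, 2, 2].
Convergents (p_i = a_i*p_{i-1} + p_{i-2}, q_i = a_i*q_{i-1} + q_{i-2} with p_{-2}=0, p_{-1}=1, q_{-2}=1, q_{-1}=0), until the denominator exceeds 9:
  i=0: a_0=3, p_0 = 3*1 + 0 = 3, q_0 = 3*0 + 1 = 1.
  i=1: a_1=10, p_1 = 10*3 + 1 = 31, q_1 = 10*1 + 0 = 10.
q_1 = 10 > 9, so the last convergent with denominator <= 9 is p_0/q_0 = 3/1.
The closest fraction with denominator <= 9 is either p_0/q_0 or the intermediate fraction (k*p_0 + p_{-1})/(k*q_0 + q_{-1}) with the largest k >= 1 whose denominator stays <= 9; these approach x as k grows, and every other convergent or intermediate fraction in range is farther away.
Largest k: floor((9 - q_{-1})/q_0) = floor((9 - 0)/1) = 9 (using the seeds p_{-1} = 1, q_{-1} = 0).
That gives (9*3 + 1)/(9*1 + 0) = 28/9.
Compare the errors: |x - 3/1| = |161*1 - 3*52|/(52*1) = 5/52, and |x - 28/9| = |161*9 - 28*52|/(52*9) = 7/468.
Cross-multiplying, 7*52 = 364 < 2340 = 5*468, so 7/468 is smaller: the intermediate fraction 28/9 is closer to x than 3/1.

28/9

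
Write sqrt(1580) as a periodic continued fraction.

[39; (1, 2, 1, 78)]

Write x_i = (sqrt(1580) + m_i)/d_i with (m_0, d_0) = (0, 1). a_0 = floor(sqrt(1580)) = 39, since 39^2 = 1521 <= 1580 < 1600 = 40^2.
Iterate m_{i+1} = d_i*a_i - m_i, d_{i+1} = (1580 - m_{i+1}^2)/d_i, a_{i+1} = floor((a_0 + m_{i+1})/d_{i+1}):
  m_1 = 1*39 - 0 = 39, d_1 = (1580 - 39^2)/1 = 59/1 = 59, a_1 = floor((39 + 39)/59) = 1.
  m_2 = 59*1 - 39 = 20, d_2 = (1580 - 20^2)/59 = 1180/59 = 20, a_2 = floor((39 + 20)/20) = 2.
  m_3 = 20*2 - 20 = 20, d_3 = (1580 - 20^2)/20 = 1180/20 = 59, a_3 = floor((39 + 20)/59) = 1.
  m_4 = 59*1 - 20 = 39, d_4 = (1580 - 39^2)/59 = 59/59 = 1, a_4 = floor((39 + 39)/1) = 78.
  m_5 = 1*78 - 39 = 39, d_5 = (1580 - 39^2)/1 = 59/1 = 59: (m_5, d_5) = (m_1, d_1) = (39, 59), so from here the quotients repeat a_1, ..., a_4; the period length is 4.
Hence the expansion of sqrt(1580) is a_0 = 39 followed by the repeating block 1, 2, 1, 78 (period 4).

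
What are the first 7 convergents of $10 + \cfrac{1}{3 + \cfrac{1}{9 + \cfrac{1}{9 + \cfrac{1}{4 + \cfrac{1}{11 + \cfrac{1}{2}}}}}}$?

10/1, 31/3, 289/28, 2632/255, 10817/1048, 121619/11783, 254055/24614

Using the convergent recurrence p_i = a_i*p_{i-1} + p_{i-2}, q_i = a_i*q_{i-1} + q_{i-2} with p_{-2}=0, p_{-1}=1, q_{-2}=1, q_{-1}=0:
  i=0: a_0=10, p_0 = 10*1 + 0 = 10, q_0 = 10*0 + 1 = 1.
  i=1: a_1=3, p_1 = 3*10 + 1 = 31, q_1 = 3*1 + 0 = 3.
  i=2: a_2=9, p_2 = 9*31 + 10 = 289, q_2 = 9*3 + 1 = 28.
  i=3: a_3=9, p_3 = 9*289 + 31 = 2632, q_3 = 9*28 + 3 = 255.
  i=4: a_4=4, p_4 = 4*2632 + 289 = 10817, q_4 = 4*255 + 28 = 1048.
  i=5: a_5=11, p_5 = 11*10817 + 2632 = 121619, q_5 = 11*1048 + 255 = 11783.
  i=6: a_6=2, p_6 = 2*121619 + 10817 = 254055, q_6 = 2*11783 + 1048 = 24614.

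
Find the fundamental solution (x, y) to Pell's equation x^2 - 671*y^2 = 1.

(x, y) = (58620, 2263)

First expand sqrt(671) as a continued fraction. With x_i = (sqrt(671) + m_i)/d_i and (m_0, d_0) = (0, 1): a_0 = floor(sqrt(671)) = 25, since 25^2 = 625 <= 671 < 676 = 26^2.
Iterate m_{i+1} = d_i*a_i - m_i, d_{i+1} = (671 - m_{i+1}^2)/d_i, a_{i+1} = floor((a_0 + m_{i+1})/d_{i+1}):
  m_1 = 1*25 - 0 = 25, d_1 = (671 - 25^2)/1 = 46/1 = 46, a_1 = floor((25 + 25)/46) = 1.
  m_2 = 46*1 - 25 = 21, d_2 = (671 - 21^2)/46 = 230/46 = 5, a_2 = floor((25 + 21)/5) = 9.
  m_3 = 5*9 - 21 = 24, d_3 = (671 - 24^2)/5 = 95/5 = 19, a_3 = floor((25 + 24)/19) = 2.
  m_4 = 19*2 - 24 = 14, d_4 = (671 - 14^2)/19 = 475/19 = 25, a_4 = floor((25 + 14)/25) = 1.
  m_5 = 25*1 - 14 = 11, d_5 = (671 - 11^2)/25 = 550/25 = 22, a_5 = floor((25 + 11)/22) = 1.
  m_6 = 22*1 - 11 = 11, d_6 = (671 - 11^2)/22 = 550/22 = 25, a_6 = floor((25 + 11)/25) = 1.
  m_7 = 25*1 - 11 = 14, d_7 = (671 - 14^2)/25 = 475/25 = 19, a_7 = floor((25 + 14)/19) = 2.
  m_8 = 19*2 - 14 = 24, d_8 = (671 - 24^2)/19 = 95/19 = 5, a_8 = floor((25 + 24)/5) = 9.
  m_9 = 5*9 - 24 = 21, d_9 = (671 - 21^2)/5 = 230/5 = 46, a_9 = floor((25 + 21)/46) = 1.
  m_10 = 46*1 - 21 = 25, d_10 = (671 - 25^2)/46 = 46/46 = 1, a_10 = floor((25 + 25)/1) = 50.
  m_11 = 1*50 - 25 = 25, d_11 = (671 - 25^2)/1 = 46/1 = 46: (m_11, d_11) = (m_1, d_1) = (25, 46), so from here the quotients repeat a_1, ..., a_10; the period length is 10.
So sqrt(671) = [25; (1, 9, 2, 1, 1, 1, 2, 9, 1, 50)] with period length k = 10.
k is even, so the fundamental solution of x^2 - 671y^2 = 1 is (p_{k-1}, q_{k-1}) = (p_9, q_9); compute convergents through index 9.
Convergents (p_i = a_i*p_{i-1} + p_{i-2}, q_i = a_i*q_{i-1} + q_{i-2} with p_{-2}=0, p_{-1}=1, q_{-2}=1, q_{-1}=0):
  i=0: a_0=25, p_0 = 25*1 + 0 = 25, q_0 = 25*0 + 1 = 1.
  i=1: a_1=1, p_1 = 1*25 + 1 = 26, q_1 = 1*1 + 0 = 1.
  i=2: a_2=9, p_2 = 9*26 + 25 = 259, q_2 = 9*1 + 1 = 10.
  i=3: a_3=2, p_3 = 2*259 + 26 = 544, q_3 = 2*10 + 1 = 21.
  i=4: a_4=1, p_4 = 1*544 + 259 = 803, q_4 = 1*21 + 10 = 31.
  i=5: a_5=1, p_5 = 1*803 + 544 = 1347, q_5 = 1*31 + 21 = 52.
  i=6: a_6=1, p_6 = 1*1347 + 803 = 2150, q_6 = 1*52 + 31 = 83.
  i=7: a_7=2, p_7 = 2*2150 + 1347 = 5647, q_7 = 2*83 + 52 = 218.
  i=8: a_8=9, p_8 = 9*5647 + 2150 = 52973, q_8 = 9*218 + 83 = 2045.
  i=9: a_9=1, p_9 = 1*52973 + 5647 = 58620, q_9 = 1*2045 + 218 = 2263.
Check: 58620^2 - 671*2263^2 = 3436304400 - 3436304399 = 1, so (x, y) = (58620, 2263) solves the equation, and by the theorem it is the least positive solution.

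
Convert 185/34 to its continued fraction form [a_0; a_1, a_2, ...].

Run the Euclidean algorithm on 185 and 34; the successive quotients are the partial quotients a_0, a_1, ... (each step inverts the fractional part left over by the previous one):
  185 = 5*34 + 15, so a_0 = 5.
  34 = 2*15 + 4, so a_1 = 2.
  15 = 3*4 + 3, so a_2 = 3.
  4 = 1*3 + 1, so a_3 = 1.
  3 = 3*1 + 0, so a_4 = 3.
The remainder reaches 0 after 5 divisions, so the expansion has 5 partial quotients, read off in order.

[5; 2, 3, 1, 3]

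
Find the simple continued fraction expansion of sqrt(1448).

[38; (19, 76)]

Write x_i = (sqrt(1448) + m_i)/d_i with (m_0, d_0) = (0, 1). a_0 = floor(sqrt(1448)) = 38, since 38^2 = 1444 <= 1448 < 1521 = 39^2.
Iterate m_{i+1} = d_i*a_i - m_i, d_{i+1} = (1448 - m_{i+1}^2)/d_i, a_{i+1} = floor((a_0 + m_{i+1})/d_{i+1}):
  m_1 = 1*38 - 0 = 38, d_1 = (1448 - 38^2)/1 = 4/1 = 4, a_1 = floor((38 + 38)/4) = 19.
  m_2 = 4*19 - 38 = 38, d_2 = (1448 - 38^2)/4 = 4/4 = 1, a_2 = floor((38 + 38)/1) = 76.
  m_3 = 1*76 - 38 = 38, d_3 = (1448 - 38^2)/1 = 4/1 = 4: (m_3, d_3) = (m_1, d_1) = (38, 4), so from here the quotients repeat a_1, a_2; the period length is 2.
Hence the expansion of sqrt(1448) is a_0 = 38 followed by the repeating block 19, 76 (period 2).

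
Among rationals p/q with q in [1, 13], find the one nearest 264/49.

Expand x = 264/49 as a continued fraction with the Euclidean algorithm:
  264 = 5*49 + 19, so a_0 = 5.
  49 = 2*19 + 11, so a_1 = 2.
  19 = 1*11 + 8, so a_2 = 1.
  11 = 1*8 + 3, so a_3 = 1.
  8 = 2*3 + 2, so a_4 = 2.
  3 = 1*2 + 1, so a_5 = 1.
  2 = 2*1 + 0, so a_6 = 2.
so x = [5; 2, 1, 1, 2, 1, 2].
Convergents (p_i = a_i*p_{i-1} + p_{i-2}, q_i = a_i*q_{i-1} + q_{i-2} with p_{-2}=0, p_{-1}=1, q_{-2}=1, q_{-1}=0), until the denominator exceeds 13:
  i=0: a_0=5, p_0 = 5*1 + 0 = 5, q_0 = 5*0 + 1 = 1.
  i=1: a_1=2, p_1 = 2*5 + 1 = 11, q_1 = 2*1 + 0 = 2.
  i=2: a_2=1, p_2 = 1*11 + 5 = 16, q_2 = 1*2 + 1 = 3.
  i=3: a_3=1, p_3 = 1*16 + 11 = 27, q_3 = 1*3 + 2 = 5.
  i=4: a_4=2, p_4 = 2*27 + 16 = 70, q_4 = 2*5 + 3 = 13.
  i=5: a_5=1, p_5 = 1*70 + 27 = 97, q_5 = 1*13 + 5 = 18.
q_5 = 18 > 13, so the last convergent with denominator <= 13 is p_4/q_4 = 70/13.
The closest fraction with denominator <= 13 is either p_4/q_4 or the intermediate fraction (k*p_4 + p_3)/(k*q_4 + q_3) with the largest k >= 1 whose denominator stays <= 13; these approach x as k grows, and every other convergent or intermediate fraction in range is farther away.
Largest k: floor((13 - q_3)/q_4) = floor((13 - 5)/13) = 0.
Since k = 0, no intermediate fraction beyond p_4/q_4 has denominator <= 13, so the convergent 70/13 is the closest (its error is |264*13 - 70*49|/(49*13) = 2/637).

70/13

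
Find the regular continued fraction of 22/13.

[1; 1, 2, 4]

Run the Euclidean algorithm on 22 and 13; the successive quotients are the partial quotients a_0, a_1, ... (each step inverts the fractional part left over by the previous one):
  22 = 1*13 + 9, so a_0 = 1.
  13 = 1*9 + 4, so a_1 = 1.
  9 = 2*4 + 1, so a_2 = 2.
  4 = 4*1 + 0, so a_3 = 4.
The remainder reaches 0 after 4 divisions, so the expansion has 4 partial quotients, read off in order.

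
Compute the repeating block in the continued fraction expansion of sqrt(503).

Write x_i = (sqrt(503) + m_i)/d_i with (m_0, d_0) = (0, 1). a_0 = floor(sqrt(503)) = 22, since 22^2 = 484 <= 503 < 529 = 23^2.
Iterate m_{i+1} = d_i*a_i - m_i, d_{i+1} = (503 - m_{i+1}^2)/d_i, a_{i+1} = floor((a_0 + m_{i+1})/d_{i+1}):
  m_1 = 1*22 - 0 = 22, d_1 = (503 - 22^2)/1 = 19/1 = 19, a_1 = floor((22 + 22)/19) = 2.
  m_2 = 19*2 - 22 = 16, d_2 = (503 - 16^2)/19 = 247/19 = 13, a_2 = floor((22 + 16)/13) = 2.
  m_3 = 13*2 - 16 = 10, d_3 = (503 - 10^2)/13 = 403/13 = 31, a_3 = floor((22 + 10)/31) = 1.
  m_4 = 31*1 - 10 = 21, d_4 = (503 - 21^2)/31 = 62/31 = 2, a_4 = floor((22 + 21)/2) = 21.
  m_5 = 2*21 - 21 = 21, d_5 = (503 - 21^2)/2 = 62/2 = 31, a_5 = floor((22 + 21)/31) = 1.
  m_6 = 31*1 - 21 = 10, d_6 = (503 - 10^2)/31 = 403/31 = 13, a_6 = floor((22 + 10)/13) = 2.
  m_7 = 13*2 - 10 = 16, d_7 = (503 - 16^2)/13 = 247/13 = 19, a_7 = floor((22 + 16)/19) = 2.
  m_8 = 19*2 - 16 = 22, d_8 = (503 - 22^2)/19 = 19/19 = 1, a_8 = floor((22 + 22)/1) = 44.
  m_9 = 1*44 - 22 = 22, d_9 = (503 - 22^2)/1 = 19/1 = 19: (m_9, d_9) = (m_1, d_1) = (22, 19), so from here the quotients repeat a_1, ..., a_8; the period length is 8.
Hence the expansion of sqrt(503) is a_0 = 22 followed by the repeating block 2, 2, 1, 21, 1, 2, 2, 44 (period 8).

[22; (2, 2, 1, 21, 1, 2, 2, 44)]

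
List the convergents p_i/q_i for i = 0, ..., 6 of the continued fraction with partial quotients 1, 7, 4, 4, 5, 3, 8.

Using the convergent recurrence p_i = a_i*p_{i-1} + p_{i-2}, q_i = a_i*q_{i-1} + q_{i-2} with p_{-2}=0, p_{-1}=1, q_{-2}=1, q_{-1}=0:
  i=0: a_0=1, p_0 = 1*1 + 0 = 1, q_0 = 1*0 + 1 = 1.
  i=1: a_1=7, p_1 = 7*1 + 1 = 8, q_1 = 7*1 + 0 = 7.
  i=2: a_2=4, p_2 = 4*8 + 1 = 33, q_2 = 4*7 + 1 = 29.
  i=3: a_3=4, p_3 = 4*33 + 8 = 140, q_3 = 4*29 + 7 = 123.
  i=4: a_4=5, p_4 = 5*140 + 33 = 733, q_4 = 5*123 + 29 = 644.
  i=5: a_5=3, p_5 = 3*733 + 140 = 2339, q_5 = 3*644 + 123 = 2055.
  i=6: a_6=8, p_6 = 8*2339 + 733 = 19445, q_6 = 8*2055 + 644 = 17084.

1/1, 8/7, 33/29, 140/123, 733/644, 2339/2055, 19445/17084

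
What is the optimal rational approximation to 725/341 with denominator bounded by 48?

17/8

Expand x = 725/341 as a continued fraction with the Euclidean algorithm:
  725 = 2*341 + 43, so a_0 = 2.
  341 = 7*43 + 40, so a_1 = 7.
  43 = 1*40 + 3, so a_2 = 1.
  40 = 13*3 + 1, so a_3 = 13.
  3 = 3*1 + 0, so a_4 = 3.
so x = [2; 7, 1, 13, 3].
Convergents (p_i = a_i*p_{i-1} + p_{i-2}, q_i = a_i*q_{i-1} + q_{i-2} with p_{-2}=0, p_{-1}=1, q_{-2}=1, q_{-1}=0), until the denominator exceeds 48:
  i=0: a_0=2, p_0 = 2*1 + 0 = 2, q_0 = 2*0 + 1 = 1.
  i=1: a_1=7, p_1 = 7*2 + 1 = 15, q_1 = 7*1 + 0 = 7.
  i=2: a_2=1, p_2 = 1*15 + 2 = 17, q_2 = 1*7 + 1 = 8.
  i=3: a_3=13, p_3 = 13*17 + 15 = 236, q_3 = 13*8 + 7 = 111.
q_3 = 111 > 48, so the last convergent with denominator <= 48 is p_2/q_2 = 17/8.
The closest fraction with denominator <= 48 is either p_2/q_2 or the intermediate fraction (k*p_2 + p_1)/(k*q_2 + q_1) with the largest k >= 1 whose denominator stays <= 48; these approach x as k grows, and every other convergent or intermediate fraction in range is farther away.
Largest k: floor((48 - q_1)/q_2) = floor((48 - 7)/8) = 5.
That gives (5*17 + 15)/(5*8 + 7) = 100/47.
Compare the errors: |x - 17/8| = |725*8 - 17*341|/(341*8) = 3/2728, and |x - 100/47| = |725*47 - 100*341|/(341*47) = 25/16027.
Cross-multiplying, 3*16027 = 48081 < 68200 = 25*2728, so 3/2728 is smaller: the convergent 17/8 is closer to x than 100/47.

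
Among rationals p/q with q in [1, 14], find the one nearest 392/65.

6/1

Expand x = 392/65 as a continued fraction with the Euclidean algorithm:
  392 = 6*65 + 2, so a_0 = 6.
  65 = 32*2 + 1, so a_1 = 32.
  2 = 2*1 + 0, so a_2 = 2.
so x = [6; 32, 2].
Convergents (p_i = a_i*p_{i-1} + p_{i-2}, q_i = a_i*q_{i-1} + q_{i-2} with p_{-2}=0, p_{-1}=1, q_{-2}=1, q_{-1}=0), until the denominator exceeds 14:
  i=0: a_0=6, p_0 = 6*1 + 0 = 6, q_0 = 6*0 + 1 = 1.
  i=1: a_1=32, p_1 = 32*6 + 1 = 193, q_1 = 32*1 + 0 = 32.
q_1 = 32 > 14, so the last convergent with denominator <= 14 is p_0/q_0 = 6/1.
The closest fraction with denominator <= 14 is either p_0/q_0 or the intermediate fraction (k*p_0 + p_{-1})/(k*q_0 + q_{-1}) with the largest k >= 1 whose denominator stays <= 14; these approach x as k grows, and every other convergent or intermediate fraction in range is farther away.
Largest k: floor((14 - q_{-1})/q_0) = floor((14 - 0)/1) = 14 (using the seeds p_{-1} = 1, q_{-1} = 0).
That gives (14*6 + 1)/(14*1 + 0) = 85/14.
Compare the errors: |x - 6/1| = |392*1 - 6*65|/(65*1) = 2/65, and |x - 85/14| = |392*14 - 85*65|/(65*14) = 37/910.
Cross-multiplying, 2*910 = 1820 < 2405 = 37*65, so 2/65 is smaller: the convergent 6/1 is closer to x than 85/14.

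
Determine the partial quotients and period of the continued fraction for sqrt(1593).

[39; (1, 10, 2, 2, 2, 10, 1, 78)]

Write x_i = (sqrt(1593) + m_i)/d_i with (m_0, d_0) = (0, 1). a_0 = floor(sqrt(1593)) = 39, since 39^2 = 1521 <= 1593 < 1600 = 40^2.
Iterate m_{i+1} = d_i*a_i - m_i, d_{i+1} = (1593 - m_{i+1}^2)/d_i, a_{i+1} = floor((a_0 + m_{i+1})/d_{i+1}):
  m_1 = 1*39 - 0 = 39, d_1 = (1593 - 39^2)/1 = 72/1 = 72, a_1 = floor((39 + 39)/72) = 1.
  m_2 = 72*1 - 39 = 33, d_2 = (1593 - 33^2)/72 = 504/72 = 7, a_2 = floor((39 + 33)/7) = 10.
  m_3 = 7*10 - 33 = 37, d_3 = (1593 - 37^2)/7 = 224/7 = 32, a_3 = floor((39 + 37)/32) = 2.
  m_4 = 32*2 - 37 = 27, d_4 = (1593 - 27^2)/32 = 864/32 = 27, a_4 = floor((39 + 27)/27) = 2.
  m_5 = 27*2 - 27 = 27, d_5 = (1593 - 27^2)/27 = 864/27 = 32, a_5 = floor((39 + 27)/32) = 2.
  m_6 = 32*2 - 27 = 37, d_6 = (1593 - 37^2)/32 = 224/32 = 7, a_6 = floor((39 + 37)/7) = 10.
  m_7 = 7*10 - 37 = 33, d_7 = (1593 - 33^2)/7 = 504/7 = 72, a_7 = floor((39 + 33)/72) = 1.
  m_8 = 72*1 - 33 = 39, d_8 = (1593 - 39^2)/72 = 72/72 = 1, a_8 = floor((39 + 39)/1) = 78.
  m_9 = 1*78 - 39 = 39, d_9 = (1593 - 39^2)/1 = 72/1 = 72: (m_9, d_9) = (m_1, d_1) = (39, 72), so from here the quotients repeat a_1, ..., a_8; the period length is 8.
Hence the expansion of sqrt(1593) is a_0 = 39 followed by the repeating block 1, 10, 2, 2, 2, 10, 1, 78 (period 8).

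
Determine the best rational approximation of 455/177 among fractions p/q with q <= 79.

Expand x = 455/177 as a continued fraction with the Euclidean algorithm:
  455 = 2*177 + 101, so a_0 = 2.
  177 = 1*101 + 76, so a_1 = 1.
  101 = 1*76 + 25, so a_2 = 1.
  76 = 3*25 + 1, so a_3 = 3.
  25 = 25*1 + 0, so a_4 = 25.
so x = [2; 1, 1, 3, 25].
Convergents (p_i = a_i*p_{i-1} + p_{i-2}, q_i = a_i*q_{i-1} + q_{i-2} with p_{-2}=0, p_{-1}=1, q_{-2}=1, q_{-1}=0), until the denominator exceeds 79:
  i=0: a_0=2, p_0 = 2*1 + 0 = 2, q_0 = 2*0 + 1 = 1.
  i=1: a_1=1, p_1 = 1*2 + 1 = 3, q_1 = 1*1 + 0 = 1.
  i=2: a_2=1, p_2 = 1*3 + 2 = 5, q_2 = 1*1 + 1 = 2.
  i=3: a_3=3, p_3 = 3*5 + 3 = 18, q_3 = 3*2 + 1 = 7.
  i=4: a_4=25, p_4 = 25*18 + 5 = 455, q_4 = 25*7 + 2 = 177.
q_4 = 177 > 79, so the last convergent with denominator <= 79 is p_3/q_3 = 18/7.
The closest fraction with denominator <= 79 is either p_3/q_3 or the intermediate fraction (k*p_3 + p_2)/(k*q_3 + q_2) with the largest k >= 1 whose denominator stays <= 79; these approach x as k grows, and every other convergent or intermediate fraction in range is farther away.
Largest k: floor((79 - q_2)/q_3) = floor((79 - 2)/7) = 11.
That gives (11*18 + 5)/(11*7 + 2) = 203/79.
Compare the errors: |x - 18/7| = |455*7 - 18*177|/(177*7) = 1/1239, and |x - 203/79| = |455*79 - 203*177|/(177*79) = 14/13983.
Cross-multiplying, 1*13983 = 13983 < 17346 = 14*1239, so 1/1239 is smaller: the convergent 18/7 is closer to x than 203/79.

18/7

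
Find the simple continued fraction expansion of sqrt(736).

[27; (7, 1, 2, 1, 2, 1, 7, 54)]

Write x_i = (sqrt(736) + m_i)/d_i with (m_0, d_0) = (0, 1). a_0 = floor(sqrt(736)) = 27, since 27^2 = 729 <= 736 < 784 = 28^2.
Iterate m_{i+1} = d_i*a_i - m_i, d_{i+1} = (736 - m_{i+1}^2)/d_i, a_{i+1} = floor((a_0 + m_{i+1})/d_{i+1}):
  m_1 = 1*27 - 0 = 27, d_1 = (736 - 27^2)/1 = 7/1 = 7, a_1 = floor((27 + 27)/7) = 7.
  m_2 = 7*7 - 27 = 22, d_2 = (736 - 22^2)/7 = 252/7 = 36, a_2 = floor((27 + 22)/36) = 1.
  m_3 = 36*1 - 22 = 14, d_3 = (736 - 14^2)/36 = 540/36 = 15, a_3 = floor((27 + 14)/15) = 2.
  m_4 = 15*2 - 14 = 16, d_4 = (736 - 16^2)/15 = 480/15 = 32, a_4 = floor((27 + 16)/32) = 1.
  m_5 = 32*1 - 16 = 16, d_5 = (736 - 16^2)/32 = 480/32 = 15, a_5 = floor((27 + 16)/15) = 2.
  m_6 = 15*2 - 16 = 14, d_6 = (736 - 14^2)/15 = 540/15 = 36, a_6 = floor((27 + 14)/36) = 1.
  m_7 = 36*1 - 14 = 22, d_7 = (736 - 22^2)/36 = 252/36 = 7, a_7 = floor((27 + 22)/7) = 7.
  m_8 = 7*7 - 22 = 27, d_8 = (736 - 27^2)/7 = 7/7 = 1, a_8 = floor((27 + 27)/1) = 54.
  m_9 = 1*54 - 27 = 27, d_9 = (736 - 27^2)/1 = 7/1 = 7: (m_9, d_9) = (m_1, d_1) = (27, 7), so from here the quotients repeat a_1, ..., a_8; the period length is 8.
Hence the expansion of sqrt(736) is a_0 = 27 followed by the repeating block 7, 1, 2, 1, 2, 1, 7, 54 (period 8).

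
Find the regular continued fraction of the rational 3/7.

[0; 2, 3]

Run the Euclidean algorithm on 3 and 7; the successive quotients are the partial quotients a_0, a_1, ... (each step inverts the fractional part left over by the previous one):
  3 = 0*7 + 3, so a_0 = 0.
  7 = 2*3 + 1, so a_1 = 2.
  3 = 3*1 + 0, so a_2 = 3.
The remainder reaches 0 after 3 divisions, so the expansion has 3 partial quotients, read off in order.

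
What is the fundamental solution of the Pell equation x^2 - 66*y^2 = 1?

First expand sqrt(66) as a continued fraction. With x_i = (sqrt(66) + m_i)/d_i and (m_0, d_0) = (0, 1): a_0 = floor(sqrt(66)) = 8, since 8^2 = 64 <= 66 < 81 = 9^2.
Iterate m_{i+1} = d_i*a_i - m_i, d_{i+1} = (66 - m_{i+1}^2)/d_i, a_{i+1} = floor((a_0 + m_{i+1})/d_{i+1}):
  m_1 = 1*8 - 0 = 8, d_1 = (66 - 8^2)/1 = 2/1 = 2, a_1 = floor((8 + 8)/2) = 8.
  m_2 = 2*8 - 8 = 8, d_2 = (66 - 8^2)/2 = 2/2 = 1, a_2 = floor((8 + 8)/1) = 16.
  m_3 = 1*16 - 8 = 8, d_3 = (66 - 8^2)/1 = 2/1 = 2: (m_3, d_3) = (m_1, d_1) = (8, 2), so from here the quotients repeat a_1, a_2; the period length is 2.
So sqrt(66) = [8; (8, 16)] with period length k = 2.
k is even, so the fundamental solution of x^2 - 66y^2 = 1 is (p_{k-1}, q_{k-1}) = (p_1, q_1); compute convergents through index 1.
Convergents (p_i = a_i*p_{i-1} + p_{i-2}, q_i = a_i*q_{i-1} + q_{i-2} with p_{-2}=0, p_{-1}=1, q_{-2}=1, q_{-1}=0):
  i=0: a_0=8, p_0 = 8*1 + 0 = 8, q_0 = 8*0 + 1 = 1.
  i=1: a_1=8, p_1 = 8*8 + 1 = 65, q_1 = 8*1 + 0 = 8.
Check: 65^2 - 66*8^2 = 4225 - 4224 = 1, so (x, y) = (65, 8) solves the equation, and by the theorem it is the least positive solution.

(x, y) = (65, 8)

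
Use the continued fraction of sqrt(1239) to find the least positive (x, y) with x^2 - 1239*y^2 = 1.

First expand sqrt(1239) as a continued fraction. With x_i = (sqrt(1239) + m_i)/d_i and (m_0, d_0) = (0, 1): a_0 = floor(sqrt(1239)) = 35, since 35^2 = 1225 <= 1239 < 1296 = 36^2.
Iterate m_{i+1} = d_i*a_i - m_i, d_{i+1} = (1239 - m_{i+1}^2)/d_i, a_{i+1} = floor((a_0 + m_{i+1})/d_{i+1}):
  m_1 = 1*35 - 0 = 35, d_1 = (1239 - 35^2)/1 = 14/1 = 14, a_1 = floor((35 + 35)/14) = 5.
  m_2 = 14*5 - 35 = 35, d_2 = (1239 - 35^2)/14 = 14/14 = 1, a_2 = floor((35 + 35)/1) = 70.
  m_3 = 1*70 - 35 = 35, d_3 = (1239 - 35^2)/1 = 14/1 = 14: (m_3, d_3) = (m_1, d_1) = (35, 14), so from here the quotients repeat a_1, a_2; the period length is 2.
So sqrt(1239) = [35; (5, 70)] with period length k = 2.
k is even, so the fundamental solution of x^2 - 1239y^2 = 1 is (p_{k-1}, q_{k-1}) = (p_1, q_1); compute convergents through index 1.
Convergents (p_i = a_i*p_{i-1} + p_{i-2}, q_i = a_i*q_{i-1} + q_{i-2} with p_{-2}=0, p_{-1}=1, q_{-2}=1, q_{-1}=0):
  i=0: a_0=35, p_0 = 35*1 + 0 = 35, q_0 = 35*0 + 1 = 1.
  i=1: a_1=5, p_1 = 5*35 + 1 = 176, q_1 = 5*1 + 0 = 5.
Check: 176^2 - 1239*5^2 = 30976 - 30975 = 1, so (x, y) = (176, 5) solves the equation, and by the theorem it is the least positive solution.

(x, y) = (176, 5)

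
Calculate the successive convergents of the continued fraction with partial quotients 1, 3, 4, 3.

Using the convergent recurrence p_i = a_i*p_{i-1} + p_{i-2}, q_i = a_i*q_{i-1} + q_{i-2} with p_{-2}=0, p_{-1}=1, q_{-2}=1, q_{-1}=0:
  i=0: a_0=1, p_0 = 1*1 + 0 = 1, q_0 = 1*0 + 1 = 1.
  i=1: a_1=3, p_1 = 3*1 + 1 = 4, q_1 = 3*1 + 0 = 3.
  i=2: a_2=4, p_2 = 4*4 + 1 = 17, q_2 = 4*3 + 1 = 13.
  i=3: a_3=3, p_3 = 3*17 + 4 = 55, q_3 = 3*13 + 3 = 42.

1/1, 4/3, 17/13, 55/42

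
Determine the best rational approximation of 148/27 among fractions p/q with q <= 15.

82/15

Expand x = 148/27 as a continued fraction with the Euclidean algorithm:
  148 = 5*27 + 13, so a_0 = 5.
  27 = 2*13 + 1, so a_1 = 2.
  13 = 13*1 + 0, so a_2 = 13.
so x = [5; 2, 13].
Convergents (p_i = a_i*p_{i-1} + p_{i-2}, q_i = a_i*q_{i-1} + q_{i-2} with p_{-2}=0, p_{-1}=1, q_{-2}=1, q_{-1}=0), until the denominator exceeds 15:
  i=0: a_0=5, p_0 = 5*1 + 0 = 5, q_0 = 5*0 + 1 = 1.
  i=1: a_1=2, p_1 = 2*5 + 1 = 11, q_1 = 2*1 + 0 = 2.
  i=2: a_2=13, p_2 = 13*11 + 5 = 148, q_2 = 13*2 + 1 = 27.
q_2 = 27 > 15, so the last convergent with denominator <= 15 is p_1/q_1 = 11/2.
The closest fraction with denominator <= 15 is either p_1/q_1 or the intermediate fraction (k*p_1 + p_0)/(k*q_1 + q_0) with the largest k >= 1 whose denominator stays <= 15; these approach x as k grows, and every other convergent or intermediate fraction in range is farther away.
Largest k: floor((15 - q_0)/q_1) = floor((15 - 1)/2) = 7.
That gives (7*11 + 5)/(7*2 + 1) = 82/15.
Compare the errors: |x - 11/2| = |148*2 - 11*27|/(27*2) = 1/54, and |x - 82/15| = |148*15 - 82*27|/(27*15) = 6/405.
Cross-multiplying, 6*54 = 324 < 405 = 1*405, so 6/405 is smaller: the intermediate fraction 82/15 is closer to x than 11/2.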